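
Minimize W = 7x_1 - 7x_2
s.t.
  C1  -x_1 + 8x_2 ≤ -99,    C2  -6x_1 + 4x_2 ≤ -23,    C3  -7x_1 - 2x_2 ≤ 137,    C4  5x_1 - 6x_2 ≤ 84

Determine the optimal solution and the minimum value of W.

x_1 = -53/11, x_2 = -571/44, minimum W = 2513/44

Corner points and W = 7x_1 - 7x_2:
  (-53/11, -571/44) → W = 2513/44
  (39/17, -411/34) → W = 3423/34
  (-99/8, -389/16) → W = 1337/16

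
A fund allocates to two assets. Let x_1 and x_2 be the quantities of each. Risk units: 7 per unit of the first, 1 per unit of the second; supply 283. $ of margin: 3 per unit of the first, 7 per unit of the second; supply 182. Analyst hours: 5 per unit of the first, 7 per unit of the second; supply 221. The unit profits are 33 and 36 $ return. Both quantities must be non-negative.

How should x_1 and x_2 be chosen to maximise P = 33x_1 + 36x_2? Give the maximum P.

x_1 = 40, x_2 = 3, maximum P = 1428

Extreme points and P = 33x_1 + 36x_2:
  (0, 0) → P = 0
  (0, 26) → P = 936
  (283/7, 0) → P = 9339/7
  (40, 3) → P = 1428
  (39/2, 247/14) → P = 17901/14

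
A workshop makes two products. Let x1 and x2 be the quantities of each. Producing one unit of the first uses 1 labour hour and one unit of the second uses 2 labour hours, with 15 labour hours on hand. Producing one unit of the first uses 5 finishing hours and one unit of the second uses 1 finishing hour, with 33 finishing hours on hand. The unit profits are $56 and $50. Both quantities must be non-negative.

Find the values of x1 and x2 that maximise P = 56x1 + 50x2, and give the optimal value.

x1 = 17/3, x2 = 14/3, maximum P = 1652/3

The optimum lies where x1 + 2x2 = 15 and 5x1 + x2 = 33.
Solving simultaneously gives x1 = 17/3, x2 = 14/3.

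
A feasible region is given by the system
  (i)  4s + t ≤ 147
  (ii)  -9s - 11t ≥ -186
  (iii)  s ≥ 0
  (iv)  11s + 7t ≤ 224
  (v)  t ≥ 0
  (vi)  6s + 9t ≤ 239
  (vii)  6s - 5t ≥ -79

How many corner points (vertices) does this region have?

5

Pairwise boundary intersections that survive every other constraint:
  (581/29, 15/29)
  (61/111, 609/37)
  (0, 0)
  (0, 79/5)
  (224/11, 0)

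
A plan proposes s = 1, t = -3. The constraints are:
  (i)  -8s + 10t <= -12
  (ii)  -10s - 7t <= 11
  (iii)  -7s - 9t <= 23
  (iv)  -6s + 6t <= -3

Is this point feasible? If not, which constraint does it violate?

(i): -38 ≤ -12 ✓
(ii): 11 ≤ 11 ✓
(iii): 20 ≤ 23 ✓
(iv): -24 ≤ -3 ✓

feasible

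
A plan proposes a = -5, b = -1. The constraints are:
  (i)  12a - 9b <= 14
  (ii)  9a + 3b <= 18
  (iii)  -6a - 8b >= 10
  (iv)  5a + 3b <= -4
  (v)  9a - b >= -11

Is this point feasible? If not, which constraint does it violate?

Constraint (v): 9a - b = -44, which is not ≥ -11. All other constraints are satisfied.

not feasible — violates (v)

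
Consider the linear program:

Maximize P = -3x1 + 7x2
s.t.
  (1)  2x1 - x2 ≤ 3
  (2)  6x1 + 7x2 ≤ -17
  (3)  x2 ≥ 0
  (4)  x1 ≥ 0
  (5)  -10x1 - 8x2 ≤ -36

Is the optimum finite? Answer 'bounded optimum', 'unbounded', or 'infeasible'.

The boundaries 2x1 - x2 = 3 and -10x1 - 8x2 = -36 meet at (30/13, 21/13), but that point violates 6x1 + 7x2 ≤ -17. Every candidate vertex is excluded by some other constraint, so the feasible region is empty.

infeasible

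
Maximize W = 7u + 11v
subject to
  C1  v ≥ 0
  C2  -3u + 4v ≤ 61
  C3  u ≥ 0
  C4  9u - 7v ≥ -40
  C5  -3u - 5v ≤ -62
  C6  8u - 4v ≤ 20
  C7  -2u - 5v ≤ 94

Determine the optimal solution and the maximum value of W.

u = 15, v = 25, maximum W = 380

The optimum lies where 9u - 7v = -40 and 8u - 4v = 20.
Solving simultaneously gives u = 15, v = 25.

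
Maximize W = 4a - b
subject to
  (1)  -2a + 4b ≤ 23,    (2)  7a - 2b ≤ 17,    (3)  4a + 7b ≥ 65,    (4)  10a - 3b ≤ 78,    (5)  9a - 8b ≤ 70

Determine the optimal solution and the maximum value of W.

a = 19/4, b = 65/8, maximum W = 87/8

Feasible corners and W = 4a - b:
  (19/4, 65/8) → W = 87/8
  (33/10, 37/5) → W = 29/5
  (83/19, 129/19) → W = 203/19

The binding constraints are -2a + 4b = 23 and 7a - 2b = 17.
Solving simultaneously gives a = 19/4, b = 65/8.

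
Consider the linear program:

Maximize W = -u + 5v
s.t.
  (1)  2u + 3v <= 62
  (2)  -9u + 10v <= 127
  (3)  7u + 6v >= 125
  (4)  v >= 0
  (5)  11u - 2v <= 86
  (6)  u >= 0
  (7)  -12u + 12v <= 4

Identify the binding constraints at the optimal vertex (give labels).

Extreme points and W = -u + 5v:
  (383/40, 773/80) → W = 3099/80
  (123/13, 382/39) → W = 1541/39
  (260/27, 269/27) → W = 1085/27

The maximum is at (260/27, 269/27). Substituting into each constraint, equality holds for (5) and (7); the remaining constraints have slack.

(5) and (7)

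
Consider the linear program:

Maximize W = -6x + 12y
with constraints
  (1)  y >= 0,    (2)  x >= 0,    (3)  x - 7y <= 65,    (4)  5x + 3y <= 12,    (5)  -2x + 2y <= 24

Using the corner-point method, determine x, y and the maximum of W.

x = 0, y = 4, maximum W = 48

Vertices and W = -6x + 12y:
  (0, 0) → W = 0
  (12/5, 0) → W = -72/5
  (0, 4) → W = 48

At the optimal vertex, x = 0 and 5x + 3y = 12.
Solving simultaneously gives x = 0, y = 4.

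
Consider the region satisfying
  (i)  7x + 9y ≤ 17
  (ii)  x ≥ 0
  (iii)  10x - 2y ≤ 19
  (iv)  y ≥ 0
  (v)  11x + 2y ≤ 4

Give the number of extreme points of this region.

The feasible vertices (each the meet of two boundaries and inside every other half-plane) are:
  (0, 17/9)
  (2/85, 159/85)
  (0, 0)
  (4/11, 0)

4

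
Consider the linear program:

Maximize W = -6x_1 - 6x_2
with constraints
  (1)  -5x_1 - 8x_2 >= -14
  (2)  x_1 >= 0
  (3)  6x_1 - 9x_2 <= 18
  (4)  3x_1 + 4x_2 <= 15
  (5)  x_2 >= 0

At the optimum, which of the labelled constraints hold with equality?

Extreme points and W = -6x_1 - 6x_2:
  (0, 7/4) → W = -21/2
  (14/5, 0) → W = -84/5
  (0, 0) → W = 0

The maximum is at (0, 0). Substituting into each constraint, equality holds for (2) and (5); the remaining constraints have slack.

(2) and (5)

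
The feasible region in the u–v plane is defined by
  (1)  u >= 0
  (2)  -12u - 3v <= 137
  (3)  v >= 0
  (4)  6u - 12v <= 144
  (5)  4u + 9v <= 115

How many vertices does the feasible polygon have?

4

The feasible vertices (each the meet of two boundaries and inside every other half-plane) are:
  (0, 0)
  (0, 115/9)
  (24, 0)
  (446/17, 19/17)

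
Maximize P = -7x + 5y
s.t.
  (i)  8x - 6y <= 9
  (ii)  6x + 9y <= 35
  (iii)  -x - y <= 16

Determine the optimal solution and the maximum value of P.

x = -179/3, y = 131/3, maximum P = 636

Feasible corners and P = -7x + 5y:
  (97/36, 113/54) → P = -907/108
  (-87/14, -137/14) → P = -38/7
  (-179/3, 131/3) → P = 636

The optimum lies where 6x + 9y = 35 and -x - y = 16.
Solving simultaneously gives x = -179/3, y = 131/3.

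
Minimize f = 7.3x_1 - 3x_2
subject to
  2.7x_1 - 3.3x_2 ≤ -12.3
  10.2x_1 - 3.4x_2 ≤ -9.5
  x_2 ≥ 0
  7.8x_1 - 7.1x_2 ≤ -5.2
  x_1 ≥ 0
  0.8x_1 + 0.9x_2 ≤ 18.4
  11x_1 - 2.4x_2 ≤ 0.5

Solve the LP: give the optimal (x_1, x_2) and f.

Extreme points and f = 7.3x_1 - 3x_2:
  (349/816, 1109/272) → f = -74333/8160
  (0, 41/11) → f = -123/11
  (1225/646, 2740/323) → f = -14995/1292
  (0, 184/9) → f = -184/3
  (1487/394, 10100/591) → f = -93449/3940

The binding constraints are x_1 = 0 and 0.8x_1 + 0.9x_2 = 18.4.
Solving simultaneously gives x_1 = 0, x_2 = 184/9.

x_1 = 0, x_2 = 184/9, minimum f = -184/3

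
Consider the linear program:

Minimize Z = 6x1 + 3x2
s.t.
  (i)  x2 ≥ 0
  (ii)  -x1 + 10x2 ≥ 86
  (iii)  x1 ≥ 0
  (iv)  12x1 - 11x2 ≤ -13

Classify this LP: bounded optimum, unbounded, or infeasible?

bounded optimum

Corner points and Z = 6x1 + 3x2:
  (0, 43/5) → Z = 129/5
  (816/109, 1019/109) → Z = 7953/109
The feasible region has finitely many vertices and no improving ray; the minimum is 129/5 at (0, 43/5).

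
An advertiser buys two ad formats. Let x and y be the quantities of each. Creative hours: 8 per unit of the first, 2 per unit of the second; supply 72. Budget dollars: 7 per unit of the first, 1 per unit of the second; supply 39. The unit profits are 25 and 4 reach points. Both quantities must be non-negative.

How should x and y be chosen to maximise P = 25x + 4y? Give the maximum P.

x = 1, y = 32, maximum P = 153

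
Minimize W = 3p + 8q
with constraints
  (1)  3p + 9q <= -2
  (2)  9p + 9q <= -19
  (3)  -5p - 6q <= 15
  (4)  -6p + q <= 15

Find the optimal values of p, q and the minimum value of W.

p = 7/3, q = -40/9, minimum W = -257/9

Feasible corners and W = 3p + 8q:
  (7/3, -40/9) → W = -257/9
  (-22/9, 1/3) → W = -14/3
  (-105/41, -15/41) → W = -435/41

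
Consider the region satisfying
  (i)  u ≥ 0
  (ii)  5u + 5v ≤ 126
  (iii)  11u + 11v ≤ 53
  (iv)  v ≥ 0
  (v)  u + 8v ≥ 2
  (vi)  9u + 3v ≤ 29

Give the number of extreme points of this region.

5

Pairwise boundary intersections that survive every other constraint:
  (0, 53/11)
  (0, 1/4)
  (80/33, 79/33)
  (2, 0)
  (29/9, 0)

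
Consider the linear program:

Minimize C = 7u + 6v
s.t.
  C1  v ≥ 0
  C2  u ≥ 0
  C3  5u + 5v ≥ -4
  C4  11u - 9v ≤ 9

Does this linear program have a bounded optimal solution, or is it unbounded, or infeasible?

bounded optimum

Corner points and C = 7u + 6v:
  (0, 0) → C = 0
  (9/11, 0) → C = 63/11
The feasible region has finitely many vertices and no improving ray; the minimum is 0 at (0, 0).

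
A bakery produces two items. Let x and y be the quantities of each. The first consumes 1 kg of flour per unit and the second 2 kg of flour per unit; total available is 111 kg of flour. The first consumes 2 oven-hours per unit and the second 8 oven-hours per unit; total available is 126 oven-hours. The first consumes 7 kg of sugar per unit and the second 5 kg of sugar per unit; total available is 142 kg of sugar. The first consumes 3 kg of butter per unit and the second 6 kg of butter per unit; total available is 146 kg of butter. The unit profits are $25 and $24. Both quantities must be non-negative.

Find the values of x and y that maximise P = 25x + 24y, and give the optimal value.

x = 11, y = 13, maximum P = 587

The binding constraints are 2x + 8y = 126 and 7x + 5y = 142.
Solving simultaneously gives x = 11, y = 13.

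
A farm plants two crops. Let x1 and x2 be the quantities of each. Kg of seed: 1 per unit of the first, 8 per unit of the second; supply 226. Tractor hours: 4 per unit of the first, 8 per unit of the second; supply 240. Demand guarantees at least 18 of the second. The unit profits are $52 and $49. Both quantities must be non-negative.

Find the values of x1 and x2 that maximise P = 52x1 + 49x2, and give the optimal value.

x1 = 24, x2 = 18, maximum P = 2130

Corner points and P = 52x1 + 49x2:
  (0, 113/4) → P = 5537/4
  (0, 18) → P = 882
  (14/3, 83/3) → P = 4795/3
  (24, 18) → P = 2130

The optimum lies where 4x1 + 8x2 = 240 and x2 = 18.
Solving simultaneously gives x1 = 24, x2 = 18.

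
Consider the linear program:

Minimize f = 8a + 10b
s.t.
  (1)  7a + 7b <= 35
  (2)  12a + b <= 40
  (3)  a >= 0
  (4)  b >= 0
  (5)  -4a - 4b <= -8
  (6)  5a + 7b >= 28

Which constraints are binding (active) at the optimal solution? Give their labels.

Corner points and f = 8a + 10b:
  (35/11, 20/11) → f = 480/11
  (0, 5) → f = 50
  (252/79, 136/79) → f = 3376/79
  (0, 4) → f = 40

The minimum is at (0, 4). Substituting into each constraint, equality holds for (3) and (6); the remaining constraints have slack.

(3) and (6)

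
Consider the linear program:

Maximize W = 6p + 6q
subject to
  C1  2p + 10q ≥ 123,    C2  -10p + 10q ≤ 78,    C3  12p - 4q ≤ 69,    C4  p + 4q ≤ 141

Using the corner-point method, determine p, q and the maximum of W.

Corner points and W = 6p + 6q:
  (15/4, 231/20) → W = 459/5
  (591/64, 669/64) → W = 945/8
  (501/40, 813/40) → W = 1971/10

The optimum lies where -10p + 10q = 78 and 12p - 4q = 69.
Solving simultaneously gives p = 501/40, q = 813/40.

p = 501/40, q = 813/40, maximum W = 1971/10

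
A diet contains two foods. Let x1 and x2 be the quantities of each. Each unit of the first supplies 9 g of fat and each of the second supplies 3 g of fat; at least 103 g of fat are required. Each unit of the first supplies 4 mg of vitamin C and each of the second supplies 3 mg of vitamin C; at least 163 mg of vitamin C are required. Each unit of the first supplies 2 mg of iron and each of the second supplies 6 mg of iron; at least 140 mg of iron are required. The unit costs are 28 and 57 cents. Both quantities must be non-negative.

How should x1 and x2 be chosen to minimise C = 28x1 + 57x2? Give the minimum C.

x1 = 31, x2 = 13, minimum C = 1609

Feasible corners and C = 28x1 + 57x2:
  (0, 163/3) → C = 3097
  (70, 0) → C = 1960
  (31, 13) → C = 1609
The feasible region is unbounded (it extends along (0, 1), (1, 0)), but C strictly increases along every unbounded feasible direction, so there is no improving ray and the minimum is attained at a vertex.

The binding constraints are 4x1 + 3x2 = 163 and 2x1 + 6x2 = 140.
Solving simultaneously gives x1 = 31, x2 = 13.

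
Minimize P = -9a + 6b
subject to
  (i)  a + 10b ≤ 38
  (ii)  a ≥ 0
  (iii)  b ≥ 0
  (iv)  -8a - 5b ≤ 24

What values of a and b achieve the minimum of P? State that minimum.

Vertices and P = -9a + 6b:
  (0, 19/5) → P = 114/5
  (38, 0) → P = -342
  (0, 0) → P = 0

a = 38, b = 0, minimum P = -342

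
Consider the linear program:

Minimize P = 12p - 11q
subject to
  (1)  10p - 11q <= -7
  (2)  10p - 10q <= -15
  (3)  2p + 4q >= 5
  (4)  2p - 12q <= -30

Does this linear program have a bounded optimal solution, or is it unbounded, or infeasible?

unbounded

From the feasible point (6/5, 27/10), moving in the direction (-4, 2) keeps every constraint satisfied while P decreases without bound.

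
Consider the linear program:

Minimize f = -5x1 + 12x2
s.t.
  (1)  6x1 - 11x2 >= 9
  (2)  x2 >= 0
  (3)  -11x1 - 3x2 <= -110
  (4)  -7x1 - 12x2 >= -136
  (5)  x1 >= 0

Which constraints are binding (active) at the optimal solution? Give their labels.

Extreme points and f = -5x1 + 12x2:
  (1237/139, 561/139) → f = 547/139
  (1604/149, 753/149) → f = 1016/149
  (10, 0) → f = -50
  (136/7, 0) → f = -680/7

The minimum is at (136/7, 0). Substituting into each constraint, equality holds for (2) and (4); the remaining constraints have slack.

(2) and (4)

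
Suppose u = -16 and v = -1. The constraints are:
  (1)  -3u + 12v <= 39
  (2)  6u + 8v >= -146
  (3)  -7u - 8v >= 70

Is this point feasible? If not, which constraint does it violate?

feasible

(1): 36 ≤ 39 ✓
(2): -104 ≥ -146 ✓
(3): 120 ≥ 70 ✓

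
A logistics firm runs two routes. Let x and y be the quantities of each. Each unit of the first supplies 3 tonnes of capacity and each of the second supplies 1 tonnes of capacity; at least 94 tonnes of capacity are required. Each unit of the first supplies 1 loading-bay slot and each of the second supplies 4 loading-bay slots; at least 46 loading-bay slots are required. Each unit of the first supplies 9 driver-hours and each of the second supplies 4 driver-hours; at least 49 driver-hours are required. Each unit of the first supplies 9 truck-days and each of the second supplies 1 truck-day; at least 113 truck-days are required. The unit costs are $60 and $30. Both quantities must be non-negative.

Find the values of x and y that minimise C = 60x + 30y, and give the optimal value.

Vertices and C = 60x + 30y:
  (0, 113) → C = 3390
  (46, 0) → C = 2760
  (30, 4) → C = 1920
  (19/6, 169/2) → C = 2725
The feasible region is unbounded (it extends along (0, 1), (1, 0)), but C strictly increases along every unbounded feasible direction, so there is no improving ray and the minimum is attained at a vertex.

At the optimal vertex, 3x + y = 94 and x + 4y = 46.
Solving simultaneously gives x = 30, y = 4.

x = 30, y = 4, minimum C = 1920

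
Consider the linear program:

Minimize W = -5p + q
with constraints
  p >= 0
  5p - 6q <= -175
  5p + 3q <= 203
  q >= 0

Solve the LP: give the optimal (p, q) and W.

p = 77/5, q = 42, minimum W = -35

Vertices and W = -5p + q:
  (0, 175/6) → W = 175/6
  (0, 203/3) → W = 203/3
  (77/5, 42) → W = -35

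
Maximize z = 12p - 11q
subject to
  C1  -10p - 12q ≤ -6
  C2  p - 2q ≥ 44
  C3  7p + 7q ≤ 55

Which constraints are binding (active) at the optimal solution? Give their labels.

C1 and C3

Corner points and z = 12p - 11q:
  (135/8, -217/16) → z = 5627/16
  (309/7, -254/7) → z = 6502/7
  (418/21, -253/21) → z = 7799/21

The maximum is at (309/7, -254/7). Substituting into each constraint, equality holds for C1 and C3; the remaining constraints have slack.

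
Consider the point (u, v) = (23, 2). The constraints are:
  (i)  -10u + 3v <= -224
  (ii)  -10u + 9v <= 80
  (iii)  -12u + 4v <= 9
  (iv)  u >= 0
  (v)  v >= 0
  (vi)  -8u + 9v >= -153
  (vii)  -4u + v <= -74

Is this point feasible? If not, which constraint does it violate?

Constraint (vi): -8u + 9v = -166, which is not ≥ -153. All other constraints are satisfied.

not feasible — violates (vi)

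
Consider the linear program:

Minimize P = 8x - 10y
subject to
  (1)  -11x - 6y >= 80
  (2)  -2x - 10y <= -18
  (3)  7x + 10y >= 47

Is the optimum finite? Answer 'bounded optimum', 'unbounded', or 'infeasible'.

From the feasible point (-541/34, 1077/68), moving in the direction (-10, 7) keeps every constraint satisfied while P decreases without bound.

unbounded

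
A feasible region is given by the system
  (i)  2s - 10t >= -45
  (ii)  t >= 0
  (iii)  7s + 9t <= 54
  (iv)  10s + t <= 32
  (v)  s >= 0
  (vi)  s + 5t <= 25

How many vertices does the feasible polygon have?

The feasible vertices (each the meet of two boundaries and inside every other half-plane) are:
  (0, 9/2)
  (5/4, 19/4)
  (16/5, 0)
  (0, 0)
  (234/83, 316/83)
  (45/26, 121/26)

6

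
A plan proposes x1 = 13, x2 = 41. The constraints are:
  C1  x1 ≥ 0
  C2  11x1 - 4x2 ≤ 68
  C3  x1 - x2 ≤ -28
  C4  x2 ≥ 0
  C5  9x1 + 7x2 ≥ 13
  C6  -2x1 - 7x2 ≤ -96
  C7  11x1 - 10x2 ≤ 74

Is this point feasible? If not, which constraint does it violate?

C1: 13 ≥ 0 ✓
C2: -21 ≤ 68 ✓
C3: -28 ≤ -28 ✓
C4: 41 ≥ 0 ✓
C5: 404 ≥ 13 ✓
C6: -313 ≤ -96 ✓
C7: -267 ≤ 74 ✓

feasible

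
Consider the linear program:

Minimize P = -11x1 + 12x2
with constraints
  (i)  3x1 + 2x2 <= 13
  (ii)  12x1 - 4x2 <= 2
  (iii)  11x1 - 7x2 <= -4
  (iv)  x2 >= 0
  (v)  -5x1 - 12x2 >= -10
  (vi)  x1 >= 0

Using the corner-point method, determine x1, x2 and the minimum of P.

Corner points and P = -11x1 + 12x2:
  (22/167, 130/167) → P = 1318/167
  (0, 4/7) → P = 48/7
  (0, 5/6) → P = 10

At the optimal vertex, 11x1 - 7x2 = -4 and x1 = 0.
Solving simultaneously gives x1 = 0, x2 = 4/7.

x1 = 0, x2 = 4/7, minimum P = 48/7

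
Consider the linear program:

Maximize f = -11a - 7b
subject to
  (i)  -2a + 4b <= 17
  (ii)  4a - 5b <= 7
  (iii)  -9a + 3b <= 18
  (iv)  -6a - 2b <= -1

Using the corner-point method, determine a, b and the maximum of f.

a = 1/2, b = -1, maximum f = 3/2

Vertices and f = -11a - 7b:
  (113/6, 41/3) → f = -1817/6
  (-7/10, 39/10) → f = -98/5
  (1/2, -1) → f = 3/2
  (-11/12, 13/4) → f = -38/3

The optimum lies where 4a - 5b = 7 and -6a - 2b = -1.
Solving simultaneously gives a = 1/2, b = -1.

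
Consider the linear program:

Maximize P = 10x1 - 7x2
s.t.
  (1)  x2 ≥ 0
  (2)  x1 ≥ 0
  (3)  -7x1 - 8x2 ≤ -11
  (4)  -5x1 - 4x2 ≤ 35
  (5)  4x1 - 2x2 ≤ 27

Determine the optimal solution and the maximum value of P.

x1 = 27/4, x2 = 0, maximum P = 135/2

Vertices and P = 10x1 - 7x2:
  (11/7, 0) → P = 110/7
  (27/4, 0) → P = 135/2
  (0, 11/8) → P = -77/8
The feasible region is unbounded (it extends along (0, 1), (1, 2)), but P strictly decreases along every unbounded feasible direction, so there is no improving ray and the maximum is attained at a vertex.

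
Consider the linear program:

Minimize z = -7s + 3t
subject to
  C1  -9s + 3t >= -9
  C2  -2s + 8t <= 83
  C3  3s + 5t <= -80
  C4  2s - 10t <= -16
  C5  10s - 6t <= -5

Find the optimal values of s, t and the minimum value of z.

Feasible corners and z = -7s + 3t:
  (-1055/34, 89/34) → z = 3826/17
  (-351/2, -67/2) → z = 1128
  (-22, -14/5) → z = 728/5

At the optimal vertex, 3s + 5t = -80 and 2s - 10t = -16.
Solving simultaneously gives s = -22, t = -14/5.

s = -22, t = -14/5, minimum z = 728/5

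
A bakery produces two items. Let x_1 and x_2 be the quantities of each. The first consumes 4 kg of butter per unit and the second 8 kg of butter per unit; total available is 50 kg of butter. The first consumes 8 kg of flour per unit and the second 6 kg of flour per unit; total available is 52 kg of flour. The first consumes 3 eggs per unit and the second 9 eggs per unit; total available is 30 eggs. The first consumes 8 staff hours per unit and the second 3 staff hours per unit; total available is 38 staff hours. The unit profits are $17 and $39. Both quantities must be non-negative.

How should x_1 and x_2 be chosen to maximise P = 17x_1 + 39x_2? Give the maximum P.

Vertices and P = 17x_1 + 39x_2:
  (0, 0) → P = 0
  (0, 10/3) → P = 130
  (19/4, 0) → P = 323/4
  (4, 2) → P = 146

The optimum lies where 3x_1 + 9x_2 = 30 and 8x_1 + 3x_2 = 38.
Solving simultaneously gives x_1 = 4, x_2 = 2.

x_1 = 4, x_2 = 2, maximum P = 146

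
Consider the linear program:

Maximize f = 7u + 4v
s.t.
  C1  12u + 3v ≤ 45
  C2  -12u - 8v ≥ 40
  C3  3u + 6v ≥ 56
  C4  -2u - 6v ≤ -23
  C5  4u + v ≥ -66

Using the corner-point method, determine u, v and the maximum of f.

u = -43/3, v = 33/2, maximum f = -103/3

Vertices and f = 7u + 4v:
  (-43/3, 33/2) → f = -103/3
  (-122/5, 158/5) → f = -222/5
  (-452/21, 422/21) → f = -492/7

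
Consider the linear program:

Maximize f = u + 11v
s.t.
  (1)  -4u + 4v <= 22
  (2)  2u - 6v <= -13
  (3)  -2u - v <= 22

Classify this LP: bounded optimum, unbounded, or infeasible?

unbounded

From the feasible point (-5, 1/2), moving in the direction (4, 4) keeps every constraint satisfied while f increases without bound.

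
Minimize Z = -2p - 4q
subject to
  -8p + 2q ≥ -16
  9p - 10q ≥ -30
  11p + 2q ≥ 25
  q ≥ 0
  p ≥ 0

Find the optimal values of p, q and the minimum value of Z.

p = 110/31, q = 192/31, minimum Z = -988/31

Extreme points and Z = -2p - 4q:
  (110/31, 192/31) → Z = -988/31
  (41/19, 12/19) → Z = -130/19
  (95/64, 555/128) → Z = -325/16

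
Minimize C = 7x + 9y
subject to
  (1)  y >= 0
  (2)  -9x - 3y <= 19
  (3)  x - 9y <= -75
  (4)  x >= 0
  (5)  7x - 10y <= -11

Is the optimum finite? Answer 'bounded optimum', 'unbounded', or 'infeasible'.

Feasible corners and C = 7x + 9y:
  (0, 25/3) → C = 75
  (651/53, 514/53) → C = 9183/53
The feasible region has finitely many vertices and no improving ray; the minimum is 75 at (0, 25/3).

bounded optimum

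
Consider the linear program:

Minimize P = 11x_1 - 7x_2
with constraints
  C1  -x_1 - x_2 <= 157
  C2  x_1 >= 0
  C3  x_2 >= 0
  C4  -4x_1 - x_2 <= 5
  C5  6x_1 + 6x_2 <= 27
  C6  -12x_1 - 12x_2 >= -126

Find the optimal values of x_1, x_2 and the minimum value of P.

x_1 = 0, x_2 = 9/2, minimum P = -63/2

Feasible corners and P = 11x_1 - 7x_2:
  (0, 0) → P = 0
  (0, 9/2) → P = -63/2
  (9/2, 0) → P = 99/2

At the optimal vertex, x_1 = 0 and 6x_1 + 6x_2 = 27.
Solving simultaneously gives x_1 = 0, x_2 = 9/2.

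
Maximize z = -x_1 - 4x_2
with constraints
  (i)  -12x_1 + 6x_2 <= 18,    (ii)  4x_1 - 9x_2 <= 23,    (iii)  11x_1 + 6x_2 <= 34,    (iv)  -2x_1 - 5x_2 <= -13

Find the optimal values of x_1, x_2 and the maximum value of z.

x_1 = 92/43, x_2 = 75/43, maximum z = -392/43

Extreme points and z = -x_1 - 4x_2:
  (16/23, 101/23) → z = -420/23
  (-1/6, 8/3) → z = -21/2
  (92/43, 75/43) → z = -392/43

The optimum lies where 11x_1 + 6x_2 = 34 and -2x_1 - 5x_2 = -13.
Solving simultaneously gives x_1 = 92/43, x_2 = 75/43.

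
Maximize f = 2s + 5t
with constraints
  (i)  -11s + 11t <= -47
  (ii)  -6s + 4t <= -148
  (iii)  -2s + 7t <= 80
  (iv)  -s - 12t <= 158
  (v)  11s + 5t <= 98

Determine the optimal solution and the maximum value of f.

Vertices and f = 2s + 5t:
  (286/19, -274/19) → f = -42
  (566/37, -520/37) → f = -1468/37
  (1966/127, -1836/127) → f = -5248/127

The optimum lies where -6s + 4t = -148 and 11s + 5t = 98.
Solving simultaneously gives s = 566/37, t = -520/37.

s = 566/37, t = -520/37, maximum f = -1468/37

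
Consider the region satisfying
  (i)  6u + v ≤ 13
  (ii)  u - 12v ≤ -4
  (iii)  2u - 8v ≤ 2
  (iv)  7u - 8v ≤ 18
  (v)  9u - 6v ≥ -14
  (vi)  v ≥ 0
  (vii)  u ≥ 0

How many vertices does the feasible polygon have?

4

Pairwise boundary intersections that survive every other constraint:
  (152/73, 37/73)
  (64/45, 67/15)
  (0, 1/3)
  (0, 7/3)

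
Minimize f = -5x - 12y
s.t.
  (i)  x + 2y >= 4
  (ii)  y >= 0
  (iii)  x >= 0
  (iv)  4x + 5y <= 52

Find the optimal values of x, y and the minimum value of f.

x = 0, y = 52/5, minimum f = -624/5

Corner points and f = -5x - 12y:
  (4, 0) → f = -20
  (0, 2) → f = -24
  (13, 0) → f = -65
  (0, 52/5) → f = -624/5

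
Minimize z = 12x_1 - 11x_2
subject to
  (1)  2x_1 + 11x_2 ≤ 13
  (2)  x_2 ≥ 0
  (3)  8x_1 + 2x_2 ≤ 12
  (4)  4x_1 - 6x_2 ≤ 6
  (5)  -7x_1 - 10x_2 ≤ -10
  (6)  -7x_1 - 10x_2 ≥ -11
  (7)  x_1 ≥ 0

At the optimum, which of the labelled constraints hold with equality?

Feasible corners and z = 12x_1 - 11x_2:
  (3/2, 0) → z = 18
  (10/7, 0) → z = 120/7
  (49/33, 2/33) → z = 566/33
  (0, 1) → z = -11
  (0, 11/10) → z = -121/10

The minimum is at (0, 11/10). Substituting into each constraint, equality holds for (6) and (7); the remaining constraints have slack.

(6) and (7)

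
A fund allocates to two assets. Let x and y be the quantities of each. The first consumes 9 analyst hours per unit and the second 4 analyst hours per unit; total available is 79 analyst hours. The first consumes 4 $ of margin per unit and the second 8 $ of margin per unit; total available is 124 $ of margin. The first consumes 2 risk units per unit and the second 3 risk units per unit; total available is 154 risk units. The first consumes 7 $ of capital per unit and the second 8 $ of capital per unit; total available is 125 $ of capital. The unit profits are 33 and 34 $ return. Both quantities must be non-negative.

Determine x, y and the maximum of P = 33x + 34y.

x = 3, y = 13, maximum P = 541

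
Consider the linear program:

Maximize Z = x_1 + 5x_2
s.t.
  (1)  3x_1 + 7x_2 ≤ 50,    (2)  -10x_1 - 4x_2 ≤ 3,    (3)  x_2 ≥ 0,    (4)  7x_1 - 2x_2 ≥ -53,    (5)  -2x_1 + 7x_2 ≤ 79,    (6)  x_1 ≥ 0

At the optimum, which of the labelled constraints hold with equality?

(1) and (6)

Corner points and Z = x_1 + 5x_2:
  (50/3, 0) → Z = 50/3
  (0, 50/7) → Z = 250/7
  (0, 0) → Z = 0

The maximum is at (0, 50/7). Substituting into each constraint, equality holds for (1) and (6); the remaining constraints have slack.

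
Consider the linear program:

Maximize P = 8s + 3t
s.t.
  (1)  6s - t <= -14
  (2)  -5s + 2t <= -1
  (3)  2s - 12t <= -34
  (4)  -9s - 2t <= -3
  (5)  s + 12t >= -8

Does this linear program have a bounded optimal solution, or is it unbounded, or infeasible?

The boundaries 6s - t = -14 and -9s - 2t = -3 meet at (-25/21, 48/7), but that point violates -5s + 2t ≤ -1. Every candidate vertex is excluded by some other constraint, so the feasible region is empty.

infeasible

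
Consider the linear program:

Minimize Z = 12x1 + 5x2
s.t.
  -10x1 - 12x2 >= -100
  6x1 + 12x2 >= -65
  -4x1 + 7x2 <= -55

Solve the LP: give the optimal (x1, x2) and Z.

x1 = 41/18, x2 = -59/9, minimum Z = -49/9

Corner points and Z = 12x1 + 5x2:
  (165/4, -625/24) → Z = 8755/24
  (680/59, -75/59) → Z = 7785/59
  (41/18, -59/9) → Z = -49/9

The binding constraints are 6x1 + 12x2 = -65 and -4x1 + 7x2 = -55.
Solving simultaneously gives x1 = 41/18, x2 = -59/9.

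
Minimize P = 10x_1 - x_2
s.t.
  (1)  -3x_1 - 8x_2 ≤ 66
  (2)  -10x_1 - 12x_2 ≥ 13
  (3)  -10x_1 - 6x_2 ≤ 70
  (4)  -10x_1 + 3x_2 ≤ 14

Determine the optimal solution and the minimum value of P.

Feasible corners and P = 10x_1 - x_2:
  (172/11, -621/44) → P = 7501/44
  (-82/31, -225/31) → P = -595/31
  (-69/50, 1/15) → P = -208/15
  (-49/15, -56/9) → P = -238/9

At the optimal vertex, -10x_1 - 6x_2 = 70 and -10x_1 + 3x_2 = 14.
Solving simultaneously gives x_1 = -49/15, x_2 = -56/9.

x_1 = -49/15, x_2 = -56/9, minimum P = -238/9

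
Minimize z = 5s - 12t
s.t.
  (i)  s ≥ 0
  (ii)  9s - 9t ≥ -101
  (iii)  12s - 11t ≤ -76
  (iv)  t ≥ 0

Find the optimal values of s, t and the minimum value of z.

s = 427/9, t = 176/3, minimum z = -4201/9

Feasible corners and z = 5s - 12t:
  (0, 101/9) → z = -404/3
  (0, 76/11) → z = -912/11
  (427/9, 176/3) → z = -4201/9

The optimum lies where 9s - 9t = -101 and 12s - 11t = -76.
Solving simultaneously gives s = 427/9, t = 176/3.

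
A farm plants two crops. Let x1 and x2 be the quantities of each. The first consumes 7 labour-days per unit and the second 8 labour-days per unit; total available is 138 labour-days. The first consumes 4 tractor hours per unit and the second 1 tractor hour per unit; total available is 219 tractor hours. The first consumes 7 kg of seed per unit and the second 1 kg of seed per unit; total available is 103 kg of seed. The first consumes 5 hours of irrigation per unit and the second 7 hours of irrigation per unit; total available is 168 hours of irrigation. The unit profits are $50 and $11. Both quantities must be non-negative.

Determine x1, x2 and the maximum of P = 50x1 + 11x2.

Feasible corners and P = 50x1 + 11x2:
  (0, 0) → P = 0
  (0, 69/4) → P = 759/4
  (103/7, 0) → P = 5150/7
  (14, 5) → P = 755

The binding constraints are 7x1 + 8x2 = 138 and 7x1 + x2 = 103.
Solving simultaneously gives x1 = 14, x2 = 5.

x1 = 14, x2 = 5, maximum P = 755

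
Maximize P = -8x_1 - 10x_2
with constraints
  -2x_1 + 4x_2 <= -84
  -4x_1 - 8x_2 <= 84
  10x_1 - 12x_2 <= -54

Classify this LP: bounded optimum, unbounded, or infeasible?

infeasible

The boundaries -2x_1 + 4x_2 = -84 and -4x_1 - 8x_2 = 84 meet at (21/2, -63/4), but that point violates 10x_1 - 12x_2 ≤ -54. Every candidate vertex is excluded by some other constraint, so the feasible region is empty.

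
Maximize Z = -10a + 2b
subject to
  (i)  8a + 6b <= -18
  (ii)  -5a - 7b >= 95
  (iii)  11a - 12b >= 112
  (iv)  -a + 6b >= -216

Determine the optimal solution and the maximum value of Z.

a = -320/9, b = -1132/27, maximum Z = 7336/27

At the optimal vertex, 11a - 12b = 112 and -a + 6b = -216.
Solving simultaneously gives a = -320/9, b = -1132/27.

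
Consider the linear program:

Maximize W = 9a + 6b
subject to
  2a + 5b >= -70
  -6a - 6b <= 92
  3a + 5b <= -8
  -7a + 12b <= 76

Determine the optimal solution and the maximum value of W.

Extreme points and W = 9a + 6b:
  (-20/9, -118/9) → W = -296/3
  (62, -194/5) → W = 1626/5
  (-260/19, -94/57) → W = -2528/19
  (-476/71, 172/71) → W = -3252/71

a = 62, b = -194/5, maximum W = 1626/5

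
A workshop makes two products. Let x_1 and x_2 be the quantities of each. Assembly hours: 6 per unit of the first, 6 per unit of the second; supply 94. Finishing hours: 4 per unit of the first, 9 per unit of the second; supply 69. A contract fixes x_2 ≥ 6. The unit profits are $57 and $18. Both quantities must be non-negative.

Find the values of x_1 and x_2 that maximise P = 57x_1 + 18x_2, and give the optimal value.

x_1 = 15/4, x_2 = 6, maximum P = 1287/4

Extreme points and P = 57x_1 + 18x_2:
  (0, 23/3) → P = 138
  (0, 6) → P = 108
  (15/4, 6) → P = 1287/4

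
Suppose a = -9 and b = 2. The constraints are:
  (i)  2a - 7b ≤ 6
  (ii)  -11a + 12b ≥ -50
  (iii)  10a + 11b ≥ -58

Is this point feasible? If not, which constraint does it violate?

Constraint (iii): 10a + 11b = -68, which is not ≥ -58. All other constraints are satisfied.

not feasible — violates (iii)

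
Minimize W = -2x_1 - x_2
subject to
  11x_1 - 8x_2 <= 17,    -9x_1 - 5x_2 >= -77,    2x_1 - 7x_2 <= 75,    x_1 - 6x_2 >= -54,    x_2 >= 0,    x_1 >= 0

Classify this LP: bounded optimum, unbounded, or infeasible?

bounded optimum

Corner points and W = -2x_1 - x_2:
  (701/127, 694/127) → W = -2096/127
  (17/11, 0) → W = -34/11
  (192/59, 563/59) → W = -947/59
  (0, 9) → W = -9
  (0, 0) → W = 0
The feasible region has finitely many vertices and no improving ray; the minimum is -2096/127 at (701/127, 694/127).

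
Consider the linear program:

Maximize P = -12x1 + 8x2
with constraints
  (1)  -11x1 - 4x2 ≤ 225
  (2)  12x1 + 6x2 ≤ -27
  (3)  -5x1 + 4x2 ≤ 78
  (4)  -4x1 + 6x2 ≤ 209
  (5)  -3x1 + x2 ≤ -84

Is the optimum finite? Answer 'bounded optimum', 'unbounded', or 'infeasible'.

bounded optimum

Feasible corners and P = -12x1 + 8x2:
  (111/23, -1599/23) → P = -14124/23
  (159/10, -363/10) → P = -2406/5
The feasible region has finitely many vertices and no improving ray; the maximum is -2406/5 at (159/10, -363/10).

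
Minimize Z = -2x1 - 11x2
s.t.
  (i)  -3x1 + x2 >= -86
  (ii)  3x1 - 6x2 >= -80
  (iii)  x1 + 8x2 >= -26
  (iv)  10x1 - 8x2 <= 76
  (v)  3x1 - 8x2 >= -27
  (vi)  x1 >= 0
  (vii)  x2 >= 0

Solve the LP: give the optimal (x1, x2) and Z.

x1 = 103/7, x2 = 249/28, minimum Z = -509/4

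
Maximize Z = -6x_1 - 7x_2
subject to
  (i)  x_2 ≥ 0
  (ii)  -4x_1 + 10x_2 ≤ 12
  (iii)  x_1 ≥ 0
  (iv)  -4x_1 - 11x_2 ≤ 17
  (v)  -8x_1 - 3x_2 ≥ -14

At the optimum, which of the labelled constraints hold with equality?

(i) and (iii)

Feasible corners and Z = -6x_1 - 7x_2:
  (0, 0) → Z = 0
  (7/4, 0) → Z = -21/2
  (0, 6/5) → Z = -42/5
  (26/23, 38/23) → Z = -422/23

The maximum is at (0, 0). Substituting into each constraint, equality holds for (i) and (iii); the remaining constraints have slack.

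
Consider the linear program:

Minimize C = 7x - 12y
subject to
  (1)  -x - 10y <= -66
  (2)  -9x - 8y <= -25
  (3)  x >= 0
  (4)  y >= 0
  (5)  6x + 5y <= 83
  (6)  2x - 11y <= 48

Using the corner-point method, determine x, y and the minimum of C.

The binding constraints are x = 0 and 6x + 5y = 83.
Solving simultaneously gives x = 0, y = 83/5.

x = 0, y = 83/5, minimum C = -996/5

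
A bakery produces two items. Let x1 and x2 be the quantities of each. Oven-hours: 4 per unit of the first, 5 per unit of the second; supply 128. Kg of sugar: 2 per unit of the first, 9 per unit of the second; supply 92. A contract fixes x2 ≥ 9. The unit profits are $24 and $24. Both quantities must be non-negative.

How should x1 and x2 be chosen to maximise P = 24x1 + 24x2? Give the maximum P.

Corner points and P = 24x1 + 24x2:
  (0, 92/9) → P = 736/3
  (0, 9) → P = 216
  (11/2, 9) → P = 348

x1 = 11/2, x2 = 9, maximum P = 348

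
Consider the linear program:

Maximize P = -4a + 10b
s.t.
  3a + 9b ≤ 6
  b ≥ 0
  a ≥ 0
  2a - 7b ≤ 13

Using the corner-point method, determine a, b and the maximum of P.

Feasible corners and P = -4a + 10b:
  (2, 0) → P = -8
  (0, 2/3) → P = 20/3
  (0, 0) → P = 0

a = 0, b = 2/3, maximum P = 20/3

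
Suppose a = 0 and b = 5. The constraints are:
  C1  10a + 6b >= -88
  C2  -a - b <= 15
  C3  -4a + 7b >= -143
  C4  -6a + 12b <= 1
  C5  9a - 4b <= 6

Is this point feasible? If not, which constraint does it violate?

Constraint C4: -6a + 12b = 60, which is not ≤ 1. All other constraints are satisfied.

not feasible — violates C4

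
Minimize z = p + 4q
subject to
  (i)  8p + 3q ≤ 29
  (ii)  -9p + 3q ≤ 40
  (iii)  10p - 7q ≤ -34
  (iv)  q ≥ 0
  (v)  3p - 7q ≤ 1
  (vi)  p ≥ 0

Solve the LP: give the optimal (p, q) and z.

Feasible corners and z = p + 4q:
  (101/86, 281/43) → z = 2349/86
  (0, 29/3) → z = 116/3
  (0, 34/7) → z = 136/7

The binding constraints are 10p - 7q = -34 and p = 0.
Solving simultaneously gives p = 0, q = 34/7.

p = 0, q = 34/7, minimum z = 136/7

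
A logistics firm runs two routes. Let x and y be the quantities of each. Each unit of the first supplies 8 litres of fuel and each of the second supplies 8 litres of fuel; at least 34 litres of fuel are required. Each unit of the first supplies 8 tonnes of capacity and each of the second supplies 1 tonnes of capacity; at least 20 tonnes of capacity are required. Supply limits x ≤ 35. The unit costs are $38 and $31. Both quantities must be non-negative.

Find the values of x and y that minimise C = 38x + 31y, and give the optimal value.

x = 9/4, y = 2, minimum C = 295/2

Corner points and C = 38x + 31y:
  (0, 20) → C = 620
  (17/4, 0) → C = 323/2
  (35, 0) → C = 1330
  (9/4, 2) → C = 295/2
The feasible region is unbounded (it extends along (0, 1)), but C strictly increases along every unbounded feasible direction, so there is no improving ray and the minimum is attained at a vertex.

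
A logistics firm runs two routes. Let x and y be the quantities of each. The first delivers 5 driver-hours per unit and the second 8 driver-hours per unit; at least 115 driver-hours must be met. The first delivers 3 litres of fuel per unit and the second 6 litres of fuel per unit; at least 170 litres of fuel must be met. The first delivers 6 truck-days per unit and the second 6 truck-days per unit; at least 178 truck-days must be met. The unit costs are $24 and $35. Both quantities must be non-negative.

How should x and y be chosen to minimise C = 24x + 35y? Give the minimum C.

Corner points and C = 24x + 35y:
  (0, 89/3) → C = 3115/3
  (170/3, 0) → C = 1360
  (8/3, 27) → C = 1009
The feasible region is unbounded (it extends along (0, 1), (1, 0)), but C strictly increases along every unbounded feasible direction, so there is no improving ray and the minimum is attained at a vertex.

The optimum lies where 3x + 6y = 170 and 6x + 6y = 178.
Solving simultaneously gives x = 8/3, y = 27.

x = 8/3, y = 27, minimum C = 1009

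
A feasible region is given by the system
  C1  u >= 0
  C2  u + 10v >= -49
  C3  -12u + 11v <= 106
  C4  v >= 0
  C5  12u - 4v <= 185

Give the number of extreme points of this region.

4

Of the 10 pairwise boundary intersections, those satisfying every inequality are:
  (0, 106/11)
  (0, 0)
  (2459/84, 291/7)
  (185/12, 0)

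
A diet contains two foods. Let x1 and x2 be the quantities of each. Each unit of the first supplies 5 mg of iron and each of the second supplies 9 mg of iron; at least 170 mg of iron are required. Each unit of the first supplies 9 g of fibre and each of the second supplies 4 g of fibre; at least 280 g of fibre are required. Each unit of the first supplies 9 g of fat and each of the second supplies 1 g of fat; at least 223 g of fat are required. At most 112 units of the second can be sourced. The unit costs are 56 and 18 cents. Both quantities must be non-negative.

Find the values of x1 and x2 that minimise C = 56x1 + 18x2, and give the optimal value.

Corner points and C = 56x1 + 18x2:
  (34, 0) → C = 1904
  (1840/61, 130/61) → C = 105380/61
  (68/3, 19) → C = 4834/3
  (37/3, 112) → C = 8120/3
The feasible region is unbounded (it extends along (1, 0)), but C strictly increases along every unbounded feasible direction, so there is no improving ray and the minimum is attained at a vertex.

The binding constraints are 9x1 + 4x2 = 280 and 9x1 + x2 = 223.
Solving simultaneously gives x1 = 68/3, x2 = 19.

x1 = 68/3, x2 = 19, minimum C = 4834/3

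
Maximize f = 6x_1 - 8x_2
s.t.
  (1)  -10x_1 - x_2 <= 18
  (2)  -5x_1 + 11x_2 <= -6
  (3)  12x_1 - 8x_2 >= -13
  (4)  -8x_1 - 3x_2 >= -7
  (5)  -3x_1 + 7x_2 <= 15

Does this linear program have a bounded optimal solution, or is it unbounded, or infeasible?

unbounded

From the feasible point (-192/115, -30/23), moving in the direction (1, -10) keeps every constraint satisfied while f increases without bound.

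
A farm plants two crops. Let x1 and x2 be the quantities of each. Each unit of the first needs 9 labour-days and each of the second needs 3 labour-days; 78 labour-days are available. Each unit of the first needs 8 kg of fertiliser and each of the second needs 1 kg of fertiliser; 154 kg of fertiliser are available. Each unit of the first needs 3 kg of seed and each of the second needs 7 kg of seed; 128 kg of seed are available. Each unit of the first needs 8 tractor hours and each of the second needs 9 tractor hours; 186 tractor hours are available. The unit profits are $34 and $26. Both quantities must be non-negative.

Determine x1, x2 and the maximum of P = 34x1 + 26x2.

Vertices and P = 34x1 + 26x2:
  (0, 0) → P = 0
  (0, 128/7) → P = 3328/7
  (26/3, 0) → P = 884/3
  (3, 17) → P = 544

The optimum lies where 9x1 + 3x2 = 78 and 3x1 + 7x2 = 128.
Solving simultaneously gives x1 = 3, x2 = 17.

x1 = 3, x2 = 17, maximum P = 544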